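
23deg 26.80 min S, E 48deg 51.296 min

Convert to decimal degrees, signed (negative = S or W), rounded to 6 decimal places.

-23.446667, 48.854933

φ: 23 + 26.8/60 = 23.4466667
S ⇒ negate
λ: 48 + 51.296/60 = 48.8549333
E → positive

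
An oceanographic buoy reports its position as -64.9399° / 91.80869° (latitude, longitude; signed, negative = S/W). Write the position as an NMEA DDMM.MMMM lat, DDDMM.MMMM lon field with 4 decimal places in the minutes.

6456.3940,S / 09148.5214,E

Latitude is negative → S; |value| = 64.939900
φ: fractional part 0.939900 → 56.394000 minutes
λ: fractional part 0.808690 → 48.521400 minutes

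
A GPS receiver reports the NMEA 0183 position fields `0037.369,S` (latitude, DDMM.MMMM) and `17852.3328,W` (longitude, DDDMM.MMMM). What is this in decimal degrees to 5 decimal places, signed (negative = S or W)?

-0.62282, -178.87221

φ: split at 2 digits → 00° and 37.369′; 0 + 37.369/60 = 0.622817
S → negative
Longitude: degrees = first 3 digits = 178, minutes = 52.3328; 178 + 52.3328/60 = 178.872213
W → negative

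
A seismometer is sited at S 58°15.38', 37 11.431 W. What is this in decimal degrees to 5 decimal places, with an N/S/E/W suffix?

58.25633° S, 37.19052° W

Lat: 15.38′ = 0.256333°; total 58.256333
Lon: 37 + 11.431/60 = 37.190517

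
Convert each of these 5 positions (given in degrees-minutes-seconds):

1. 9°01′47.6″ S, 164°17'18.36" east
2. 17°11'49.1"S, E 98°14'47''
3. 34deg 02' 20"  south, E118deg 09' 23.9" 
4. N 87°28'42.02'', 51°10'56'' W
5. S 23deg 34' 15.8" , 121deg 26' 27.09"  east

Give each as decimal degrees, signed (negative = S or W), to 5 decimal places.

Point 1:
  Latitude: 9° + 1/60 + 47.6/3600 = 9 + 0.016667 + 0.013222 = 9.029889
  hemisphere S, so the sign is −
  Longitude: 164 + 17/60 + 18.36/3600 = 164.288433
  E ⇒ keep positive
Point 2:
  φ: 17° + 11/60 + 49.1/3600 = 17 + 0.183333 + 0.013639 = 17.196972
  S ⇒ negate
  Lon: 98° + 14/60 + 47/3600 = 98 + 0.233333 + 0.013056 = 98.246389
  E → positive
Point 3:
  φ: 34° + 2/60 + 20/3600 = 34 + 0.033333 + 0.005556 = 34.038889
  hemisphere S, so the sign is −
  Lon: 9′ + 23.9″ = 9.39833′; 118 + 9.39833/60 = 118.156639
  E ⇒ keep positive
Point 4:
  φ: 87 + 28/60 + 42.02/3600 = 87.478339
  N → positive
  λ: 51° + 10/60 + 56/3600 = 51 + 0.166667 + 0.015556 = 51.182222
  W ⇒ negate
Point 5:
  Lat: 23 + 34/60 + 15.8/3600 = 23.571056
  S ⇒ negate
  λ: 26′ + 27.09″ = 26.45150′; 121 + 26.45150/60 = 121.440858
  E → positive

1. -9.02989, 164.28843
2. -17.19697, 98.24639
3. -34.03889, 118.15664
4. 87.47834, -51.18222
5. -23.57106, 121.44086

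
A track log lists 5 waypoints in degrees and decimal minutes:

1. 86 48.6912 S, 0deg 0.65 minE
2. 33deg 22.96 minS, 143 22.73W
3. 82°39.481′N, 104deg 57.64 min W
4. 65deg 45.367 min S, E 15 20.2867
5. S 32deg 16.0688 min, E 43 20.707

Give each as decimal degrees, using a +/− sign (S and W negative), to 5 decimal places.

Point 1:
  φ: 86 + 48.6912/60 = 86.811520
  S ⇒ negate
  Lon: 0 + 0.65/60 = 0.010833
  E ⇒ keep positive
Point 2:
  φ: 22.96′ = 0.382667°; total 33.382667
  S ⇒ negate
  λ: 143 + 22.73/60 = 143.378833
  hemisphere W, so the sign is −
Point 3:
  Latitude: 82 + 39.481/60 = 82.658017
  N ⇒ keep positive
  Lon: 104 + 57.64/60 = 104.960667
  W ⇒ negate
Point 4:
  Lat: 45.367′ = 0.756117°; total 65.756117
  S → negative
  λ: 20.2867′ = 0.338112°; total 15.338112
  E → positive
Point 5:
  Latitude: 16.0688′ = 0.267813°; total 32.267813
  S → negative
  Longitude: 43 + 20.707/60 = 43.345117
  E ⇒ keep positive

1. -86.81152, 0.01083
2. -33.38267, -143.37883
3. 82.65802, -104.96067
4. -65.75612, 15.33811
5. -32.26781, 43.34512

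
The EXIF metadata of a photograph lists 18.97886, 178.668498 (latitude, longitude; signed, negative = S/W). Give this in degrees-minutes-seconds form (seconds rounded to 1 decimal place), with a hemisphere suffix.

φ: whole degrees 18; 58.73160′ → 58′ and 43.896″
λ: 0.668498 × 60 = 40.10988′ → 40′, remainder × 60 = 6.593″

18°58′43.9″ N, 178°40′6.6″ E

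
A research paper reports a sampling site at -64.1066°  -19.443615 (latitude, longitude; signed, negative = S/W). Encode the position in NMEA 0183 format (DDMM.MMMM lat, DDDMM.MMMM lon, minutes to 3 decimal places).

Latitude is negative → S; |value| = 64.106600
φ: fractional part 0.106600 → 6.39600 minutes
Longitude is negative → W; |value| = 19.443615
Longitude: minutes = (19.443615 − 19) × 60 = 26.61690

6406.396,S / 01926.617,W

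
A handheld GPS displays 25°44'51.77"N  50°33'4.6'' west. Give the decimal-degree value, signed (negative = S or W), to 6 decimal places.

Lat: 25 + 44/60 + 51.77/3600 = 25.7477139
N ⇒ keep positive
Longitude: 33′ + 4.6″ = 33.07667′; 50 + 33.07667/60 = 50.5512778
W → negative

25.747714, -50.551278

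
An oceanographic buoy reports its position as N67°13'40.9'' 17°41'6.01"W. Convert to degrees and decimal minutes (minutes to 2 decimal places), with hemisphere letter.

67° 13.68′ N, 17° 41.10′ W

Latitude: seconds/60 = 0.68167; minutes = 13 + 0.68167 = 13.6817
Longitude: 41 + 6.01/60 = 41.1002′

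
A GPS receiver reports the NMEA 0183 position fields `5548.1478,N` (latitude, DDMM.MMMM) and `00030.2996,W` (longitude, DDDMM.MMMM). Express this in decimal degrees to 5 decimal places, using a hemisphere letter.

Lat: split at 2 digits → 55° and 48.1478′; 55 + 48.1478/60 = 55.802463
Longitude: split at 3 digits → 000° and 30.2996′; 0 + 30.2996/60 = 0.504993

55.80246° N, 0.50499° W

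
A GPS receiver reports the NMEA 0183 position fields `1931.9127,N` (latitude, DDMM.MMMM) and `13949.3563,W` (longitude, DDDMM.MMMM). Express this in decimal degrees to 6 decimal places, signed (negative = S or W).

Latitude: degrees = first 2 digits = 19, minutes = 31.9127; 19 + 31.9127/60 = 19.5318783
N ⇒ keep positive
λ: degrees = first 3 digits = 139, minutes = 49.3563; 139 + 49.3563/60 = 139.8226050
W ⇒ negate

19.531878, -139.822605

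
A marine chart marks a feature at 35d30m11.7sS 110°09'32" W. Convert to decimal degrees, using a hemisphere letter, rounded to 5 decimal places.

35.50325° S, 110.15889° W

Latitude: 35° + 30/60 + 11.7/3600 = 35 + 0.500000 + 0.003250 = 35.503250
Lon: 9′ + 32″ = 9.53333′; 110 + 9.53333/60 = 110.158889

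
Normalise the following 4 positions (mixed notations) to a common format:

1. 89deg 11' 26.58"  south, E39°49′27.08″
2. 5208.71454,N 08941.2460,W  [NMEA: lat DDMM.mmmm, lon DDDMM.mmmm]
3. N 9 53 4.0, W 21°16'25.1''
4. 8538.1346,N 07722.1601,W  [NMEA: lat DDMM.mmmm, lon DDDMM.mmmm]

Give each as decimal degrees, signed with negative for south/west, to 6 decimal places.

Point 1:
  φ: 89 + 11/60 + 26.58/3600 = 89.1907167
  hemisphere S, so the sign is −
  Longitude: 49′ + 27.08″ = 49.45133′; 39 + 49.45133/60 = 39.8241889
  E → positive
Point 2:
  Lat: degrees = first 2 digits = 52, minutes = 8.71454; 52 + 8.71454/60 = 52.1452423
  N ⇒ keep positive
  λ: split at 3 digits → 089° and 41.246′; 89 + 41.246/60 = 89.6874333
  W ⇒ negate
Point 3:
  Lat: 9 + 53/60 + 4/3600 = 9.8844444
  N → positive
  Lon: 16′ + 25.1″ = 16.41833′; 21 + 16.41833/60 = 21.2736389
  W → negative
Point 4:
  Lat: split at 2 digits → 85° and 38.1346′; 85 + 38.1346/60 = 85.6355767
  N → positive
  Lon: degrees = first 3 digits = 77, minutes = 22.1601; 77 + 22.1601/60 = 77.3693350
  W ⇒ negate

1. -89.190717, 39.824189
2. 52.145242, -89.687433
3. 9.884444, -21.273639
4. 85.635577, -77.369335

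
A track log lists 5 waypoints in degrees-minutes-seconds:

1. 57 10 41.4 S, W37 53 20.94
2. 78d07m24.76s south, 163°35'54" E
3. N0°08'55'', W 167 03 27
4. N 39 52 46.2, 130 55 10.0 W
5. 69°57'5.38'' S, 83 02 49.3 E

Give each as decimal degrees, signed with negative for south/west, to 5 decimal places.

1. -57.17817, -37.88915
2. -78.12354, 163.59833
3. 0.14861, -167.05750
4. 39.87950, -130.91944
5. -69.95149, 83.04703

Point 1:
  φ: 57° + 10/60 + 41.4/3600 = 57 + 0.166667 + 0.011500 = 57.178167
  S ⇒ negate
  Longitude: 37° + 53/60 + 20.94/3600 = 37 + 0.883333 + 0.005817 = 37.889150
  hemisphere W, so the sign is −
Point 2:
  Lat: 78° + 7/60 + 24.76/3600 = 78 + 0.116667 + 0.006878 = 78.123544
  hemisphere S, so the sign is −
  Lon: 35′ + 54″ = 35.90000′; 163 + 35.90000/60 = 163.598333
  E → positive
Point 3:
  φ: 0° + 8/60 + 55/3600 = 0 + 0.133333 + 0.015278 = 0.148611
  N ⇒ keep positive
  λ: 3′ + 27″ = 3.45000′; 167 + 3.45000/60 = 167.057500
  hemisphere W, so the sign is −
Point 4:
  Latitude: 52′ + 46.2″ = 52.77000′; 39 + 52.77000/60 = 39.879500
  N → positive
  Lon: 55′ + 10″ = 55.16667′; 130 + 55.16667/60 = 130.919444
  W → negative
Point 5:
  Latitude: 57′ + 5.38″ = 57.08967′; 69 + 57.08967/60 = 69.951494
  S → negative
  λ: 83 + 2/60 + 49.3/3600 = 83.047028
  E ⇒ keep positive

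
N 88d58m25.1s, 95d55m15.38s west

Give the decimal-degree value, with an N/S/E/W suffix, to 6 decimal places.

Latitude: 88° + 58/60 + 25.1/3600 = 88 + 0.966667 + 0.006972 = 88.9736389
Lon: 55′ + 15.38″ = 55.25633′; 95 + 55.25633/60 = 95.9209389

88.973639° N, 95.920939° W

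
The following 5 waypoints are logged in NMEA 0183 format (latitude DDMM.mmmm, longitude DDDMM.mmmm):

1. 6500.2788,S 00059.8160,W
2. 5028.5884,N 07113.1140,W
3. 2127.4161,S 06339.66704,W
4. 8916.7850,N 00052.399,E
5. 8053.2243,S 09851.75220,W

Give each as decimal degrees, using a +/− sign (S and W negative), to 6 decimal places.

1. -65.004647, -0.996933
2. 50.476473, -71.218567
3. -21.456935, -63.661117
4. 89.279750, 0.873317
5. -80.887072, -98.862537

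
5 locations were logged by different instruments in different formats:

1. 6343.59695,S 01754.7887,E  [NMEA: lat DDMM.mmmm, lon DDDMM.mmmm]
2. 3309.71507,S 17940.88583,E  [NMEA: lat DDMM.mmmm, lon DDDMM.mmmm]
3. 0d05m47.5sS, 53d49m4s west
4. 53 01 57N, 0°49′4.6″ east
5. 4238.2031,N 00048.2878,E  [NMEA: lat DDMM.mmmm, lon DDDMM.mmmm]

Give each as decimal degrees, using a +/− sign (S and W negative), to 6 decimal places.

Point 1:
  Latitude: split at 2 digits → 63° and 43.59695′; 63 + 43.59695/60 = 63.7266158
  S ⇒ negate
  Lon: split at 3 digits → 017° and 54.7887′; 17 + 54.7887/60 = 17.9131450
  E ⇒ keep positive
Point 2:
  φ: split at 2 digits → 33° and 9.71507′; 33 + 9.71507/60 = 33.1619178
  S → negative
  Longitude: split at 3 digits → 179° and 40.88583′; 179 + 40.88583/60 = 179.6814305
  E → positive
Point 3:
  Latitude: 0 + 5/60 + 47.5/3600 = 0.0965278
  S ⇒ negate
  Longitude: 53° + 49/60 + 4/3600 = 53 + 0.816667 + 0.001111 = 53.8177778
  W ⇒ negate
Point 4:
  Latitude: 1′ + 57″ = 1.95000′; 53 + 1.95000/60 = 53.0325000
  N → positive
  Lon: 49′ + 4.6″ = 49.07667′; 0 + 49.07667/60 = 0.8179444
  E → positive
Point 5:
  Lat: split at 2 digits → 42° and 38.2031′; 42 + 38.2031/60 = 42.6367183
  N → positive
  Longitude: split at 3 digits → 000° and 48.2878′; 0 + 48.2878/60 = 0.8047967
  E ⇒ keep positive

1. -63.726616, 17.913145
2. -33.161918, 179.681431
3. -0.096528, -53.817778
4. 53.032500, 0.817944
5. 42.636718, 0.804797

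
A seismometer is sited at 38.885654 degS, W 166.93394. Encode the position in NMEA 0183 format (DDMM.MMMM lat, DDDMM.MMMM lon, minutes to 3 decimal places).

3853.139,S / 16656.036,W

Latitude: 38° + 0.885654 × 60 = 38° 53.13924′
λ: minutes = (166.933940 − 166) × 60 = 56.03640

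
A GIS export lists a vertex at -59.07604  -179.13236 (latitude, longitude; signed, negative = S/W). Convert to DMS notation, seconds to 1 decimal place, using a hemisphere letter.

Latitude is negative → S; |value| = 59.076040
Lat: whole degrees 59; 4.56240′ → 4′ and 33.744″
Longitude is negative → W; |value| = 179.132360
λ: 0.132360 × 60 = 7.94160′ → 7′, remainder × 60 = 56.496″

59°04′33.7″ S, 179°07′56.5″ W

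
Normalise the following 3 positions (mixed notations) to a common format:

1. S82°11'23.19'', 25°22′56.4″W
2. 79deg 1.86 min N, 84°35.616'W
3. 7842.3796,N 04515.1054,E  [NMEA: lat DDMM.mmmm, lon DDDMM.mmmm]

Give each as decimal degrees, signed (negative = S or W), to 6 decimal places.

Point 1:
  Latitude: 11′ + 23.19″ = 11.38650′; 82 + 11.38650/60 = 82.1897750
  S ⇒ negate
  Longitude: 22′ + 56.4″ = 22.94000′; 25 + 22.94000/60 = 25.3823333
  W ⇒ negate
Point 2:
  Latitude: 1.86′ = 0.031000°; total 79.0310000
  N ⇒ keep positive
  Longitude: 84 + 35.616/60 = 84.5936000
  W → negative
Point 3:
  φ: split at 2 digits → 78° and 42.3796′; 78 + 42.3796/60 = 78.7063267
  N ⇒ keep positive
  λ: degrees = first 3 digits = 45, minutes = 15.1054; 45 + 15.1054/60 = 45.2517567
  E → positive

1. -82.189775, -25.382333
2. 79.031000, -84.593600
3. 78.706327, 45.251757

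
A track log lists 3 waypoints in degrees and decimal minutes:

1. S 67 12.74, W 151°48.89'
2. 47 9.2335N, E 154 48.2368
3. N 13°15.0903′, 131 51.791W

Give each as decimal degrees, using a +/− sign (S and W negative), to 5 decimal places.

1. -67.21233, -151.81483
2. 47.15389, 154.80395
3. 13.25151, -131.86318

Point 1:
  Latitude: 67 + 12.74/60 = 67.212333
  hemisphere S, so the sign is −
  Longitude: 151 + 48.89/60 = 151.814833
  W → negative
Point 2:
  Lat: 9.2335′ = 0.153892°; total 47.153892
  N ⇒ keep positive
  Longitude: 48.2368′ = 0.803947°; total 154.803947
  E → positive
Point 3:
  Latitude: 15.0903′ = 0.251505°; total 13.251505
  N ⇒ keep positive
  λ: 131 + 51.791/60 = 131.863183
  hemisphere W, so the sign is −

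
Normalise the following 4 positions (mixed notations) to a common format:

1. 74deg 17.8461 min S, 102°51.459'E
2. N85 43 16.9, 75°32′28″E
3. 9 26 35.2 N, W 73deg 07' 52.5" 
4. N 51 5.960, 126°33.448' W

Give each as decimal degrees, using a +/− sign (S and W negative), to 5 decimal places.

1. -74.29744, 102.85765
2. 85.72136, 75.54111
3. 9.44311, -73.13125
4. 51.09933, -126.55747

Point 1:
  Lat: 74 + 17.8461/60 = 74.297435
  S → negative
  Lon: 51.459′ = 0.857650°; total 102.857650
  E → positive
Point 2:
  Lat: 43′ + 16.9″ = 43.28167′; 85 + 43.28167/60 = 85.721361
  N ⇒ keep positive
  Longitude: 75 + 32/60 + 28/3600 = 75.541111
  E → positive
Point 3:
  φ: 9° + 26/60 + 35.2/3600 = 9 + 0.433333 + 0.009778 = 9.443111
  N → positive
  Longitude: 73 + 7/60 + 52.5/3600 = 73.131250
  W → negative
Point 4:
  φ: 5.96′ = 0.099333°; total 51.099333
  N → positive
  Longitude: 33.448′ = 0.557467°; total 126.557467
  W ⇒ negate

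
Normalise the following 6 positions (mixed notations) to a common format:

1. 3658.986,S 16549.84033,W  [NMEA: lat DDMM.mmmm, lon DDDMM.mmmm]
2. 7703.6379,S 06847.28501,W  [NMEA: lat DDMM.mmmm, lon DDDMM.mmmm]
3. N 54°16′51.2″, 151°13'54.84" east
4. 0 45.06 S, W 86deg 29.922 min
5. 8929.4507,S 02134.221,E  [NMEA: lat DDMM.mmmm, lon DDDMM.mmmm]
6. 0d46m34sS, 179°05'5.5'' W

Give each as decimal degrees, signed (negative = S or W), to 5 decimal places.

Point 1:
  φ: split at 2 digits → 36° and 58.986′; 36 + 58.986/60 = 36.983100
  S → negative
  Lon: split at 3 digits → 165° and 49.84033′; 165 + 49.84033/60 = 165.830672
  hemisphere W, so the sign is −
Point 2:
  Latitude: degrees = first 2 digits = 77, minutes = 3.6379; 77 + 3.6379/60 = 77.060632
  S → negative
  λ: degrees = first 3 digits = 68, minutes = 47.28501; 68 + 47.28501/60 = 68.788084
  W ⇒ negate
Point 3:
  Latitude: 54° + 16/60 + 51.2/3600 = 54 + 0.266667 + 0.014222 = 54.280889
  N → positive
  λ: 151 + 13/60 + 54.84/3600 = 151.231900
  E ⇒ keep positive
Point 4:
  Latitude: 45.06′ = 0.751000°; total 0.751000
  S ⇒ negate
  λ: 29.922′ = 0.498700°; total 86.498700
  W ⇒ negate
Point 5:
  Latitude: degrees = first 2 digits = 89, minutes = 29.4507; 89 + 29.4507/60 = 89.490845
  hemisphere S, so the sign is −
  Lon: degrees = first 3 digits = 21, minutes = 34.221; 21 + 34.221/60 = 21.570350
  E → positive
Point 6:
  φ: 0° + 46/60 + 34/3600 = 0 + 0.766667 + 0.009444 = 0.776111
  S ⇒ negate
  λ: 5′ + 5.5″ = 5.09167′; 179 + 5.09167/60 = 179.084861
  W ⇒ negate

1. -36.98310, -165.83067
2. -77.06063, -68.78808
3. 54.28089, 151.23190
4. -0.75100, -86.49870
5. -89.49085, 21.57035
6. -0.77611, -179.08486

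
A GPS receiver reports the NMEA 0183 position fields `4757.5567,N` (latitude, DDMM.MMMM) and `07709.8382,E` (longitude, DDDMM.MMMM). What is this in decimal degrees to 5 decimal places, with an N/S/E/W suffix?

47.95928° N, 77.16397° E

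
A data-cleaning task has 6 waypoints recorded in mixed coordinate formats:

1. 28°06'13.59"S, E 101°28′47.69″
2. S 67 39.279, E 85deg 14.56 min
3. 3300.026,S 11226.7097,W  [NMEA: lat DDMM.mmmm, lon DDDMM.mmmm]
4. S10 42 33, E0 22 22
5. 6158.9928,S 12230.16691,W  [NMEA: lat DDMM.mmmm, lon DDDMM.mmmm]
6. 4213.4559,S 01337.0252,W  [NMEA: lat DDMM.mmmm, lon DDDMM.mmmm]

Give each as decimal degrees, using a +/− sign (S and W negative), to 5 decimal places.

1. -28.10378, 101.47991
2. -67.65465, 85.24267
3. -33.00043, -112.44516
4. -10.70917, 0.37278
5. -61.98321, -122.50278
6. -42.22427, -13.61709

Point 1:
  Latitude: 28 + 6/60 + 13.59/3600 = 28.103775
  hemisphere S, so the sign is −
  Lon: 28′ + 47.69″ = 28.79483′; 101 + 28.79483/60 = 101.479914
  E ⇒ keep positive
Point 2:
  Latitude: 67 + 39.279/60 = 67.654650
  hemisphere S, so the sign is −
  Lon: 14.56′ = 0.242667°; total 85.242667
  E ⇒ keep positive
Point 3:
  Lat: split at 2 digits → 33° and 0.026′; 33 + 0.026/60 = 33.000433
  S ⇒ negate
  Longitude: split at 3 digits → 112° and 26.7097′; 112 + 26.7097/60 = 112.445162
  W ⇒ negate
Point 4:
  Lat: 42′ + 33″ = 42.55000′; 10 + 42.55000/60 = 10.709167
  hemisphere S, so the sign is −
  Lon: 22′ + 22″ = 22.36667′; 0 + 22.36667/60 = 0.372778
  E ⇒ keep positive
Point 5:
  φ: split at 2 digits → 61° and 58.9928′; 61 + 58.9928/60 = 61.983213
  S ⇒ negate
  Longitude: degrees = first 3 digits = 122, minutes = 30.16691; 122 + 30.16691/60 = 122.502782
  hemisphere W, so the sign is −
Point 6:
  Latitude: split at 2 digits → 42° and 13.4559′; 42 + 13.4559/60 = 42.224265
  hemisphere S, so the sign is −
  λ: split at 3 digits → 013° and 37.0252′; 13 + 37.0252/60 = 13.617087
  W → negative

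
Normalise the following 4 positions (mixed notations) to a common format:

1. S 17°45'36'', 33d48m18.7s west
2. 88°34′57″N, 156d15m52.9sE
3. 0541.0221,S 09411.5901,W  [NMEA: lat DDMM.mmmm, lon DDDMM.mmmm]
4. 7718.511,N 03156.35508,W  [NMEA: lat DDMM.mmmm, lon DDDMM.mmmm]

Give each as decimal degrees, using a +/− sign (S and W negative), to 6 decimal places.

1. -17.760000, -33.805194
2. 88.582500, 156.264694
3. -5.683702, -94.193168
4. 77.308517, -31.939251

Point 1:
  φ: 45′ + 36″ = 45.60000′; 17 + 45.60000/60 = 17.7600000
  S ⇒ negate
  Longitude: 48′ + 18.7″ = 48.31167′; 33 + 48.31167/60 = 33.8051944
  hemisphere W, so the sign is −
Point 2:
  φ: 34′ + 57″ = 34.95000′; 88 + 34.95000/60 = 88.5825000
  N ⇒ keep positive
  Lon: 156 + 15/60 + 52.9/3600 = 156.2646944
  E → positive
Point 3:
  Lat: split at 2 digits → 05° and 41.0221′; 5 + 41.0221/60 = 5.6837017
  S ⇒ negate
  Lon: degrees = first 3 digits = 94, minutes = 11.5901; 94 + 11.5901/60 = 94.1931683
  hemisphere W, so the sign is −
Point 4:
  Latitude: split at 2 digits → 77° and 18.511′; 77 + 18.511/60 = 77.3085167
  N → positive
  Lon: split at 3 digits → 031° and 56.35508′; 31 + 56.35508/60 = 31.9392513
  W ⇒ negate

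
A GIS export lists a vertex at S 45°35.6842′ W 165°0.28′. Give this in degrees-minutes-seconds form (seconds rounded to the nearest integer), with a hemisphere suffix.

45°35′41″ S, 165°00′17″ W

Lat: fractional minutes 0.68420 × 60 = 41.05″
Longitude: fractional minutes 0.28000 × 60 = 16.80″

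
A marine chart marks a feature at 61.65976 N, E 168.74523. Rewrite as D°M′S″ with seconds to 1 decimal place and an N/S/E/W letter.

Lat: whole degrees 61; 39.58560′ → 39′ and 35.136″
Lon: whole degrees 168; 44.71380′ → 44′ and 42.828″

61°39′35.1″ N, 168°44′42.8″ E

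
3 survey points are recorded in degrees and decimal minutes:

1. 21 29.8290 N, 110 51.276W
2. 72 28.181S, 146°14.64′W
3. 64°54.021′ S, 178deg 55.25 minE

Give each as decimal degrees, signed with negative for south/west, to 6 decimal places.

Point 1:
  Latitude: 29.829′ = 0.497150°; total 21.4971500
  N ⇒ keep positive
  λ: 51.276′ = 0.854600°; total 110.8546000
  W ⇒ negate
Point 2:
  φ: 28.181′ = 0.469683°; total 72.4696833
  S → negative
  Lon: 14.64′ = 0.244000°; total 146.2440000
  W → negative
Point 3:
  Lat: 64 + 54.021/60 = 64.9003500
  S ⇒ negate
  λ: 55.25′ = 0.920833°; total 178.9208333
  E → positive

1. 21.497150, -110.854600
2. -72.469683, -146.244000
3. -64.900350, 178.920833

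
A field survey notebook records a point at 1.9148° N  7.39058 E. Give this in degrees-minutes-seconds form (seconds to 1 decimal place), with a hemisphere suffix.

1°54′53.3″ N, 7°23′26.1″ E

Lat: 0.914800 × 60 = 54.88800′ → 54′, remainder × 60 = 53.280″
Lon: 0.390580 × 60 = 23.43480′ → 23′, remainder × 60 = 26.088″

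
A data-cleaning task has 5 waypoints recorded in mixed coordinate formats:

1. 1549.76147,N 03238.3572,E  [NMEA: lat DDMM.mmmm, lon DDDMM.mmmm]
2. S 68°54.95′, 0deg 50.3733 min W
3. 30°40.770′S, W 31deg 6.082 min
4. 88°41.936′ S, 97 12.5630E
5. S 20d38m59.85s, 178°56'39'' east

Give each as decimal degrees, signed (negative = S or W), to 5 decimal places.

Point 1:
  Lat: degrees = first 2 digits = 15, minutes = 49.76147; 15 + 49.76147/60 = 15.829358
  N ⇒ keep positive
  λ: split at 3 digits → 032° and 38.3572′; 32 + 38.3572/60 = 32.639287
  E ⇒ keep positive
Point 2:
  Lat: 68 + 54.95/60 = 68.915833
  S → negative
  λ: 50.3733′ = 0.839555°; total 0.839555
  W ⇒ negate
Point 3:
  Lat: 40.77′ = 0.679500°; total 30.679500
  hemisphere S, so the sign is −
  λ: 6.082′ = 0.101367°; total 31.101367
  W → negative
Point 4:
  Latitude: 88 + 41.936/60 = 88.698933
  S ⇒ negate
  λ: 97 + 12.563/60 = 97.209383
  E ⇒ keep positive
Point 5:
  Latitude: 20° + 38/60 + 59.85/3600 = 20 + 0.633333 + 0.016625 = 20.649958
  hemisphere S, so the sign is −
  Longitude: 178 + 56/60 + 39/3600 = 178.944167
  E → positive

1. 15.82936, 32.63929
2. -68.91583, -0.83956
3. -30.67950, -31.10137
4. -88.69893, 97.20938
5. -20.64996, 178.94417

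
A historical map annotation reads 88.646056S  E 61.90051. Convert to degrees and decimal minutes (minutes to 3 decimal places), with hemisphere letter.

Lat: fractional part 0.646056 → 38.76336 minutes
λ: 61° + 0.900510 × 60 = 61° 54.03060′

88° 38.763′ S, 61° 54.031′ E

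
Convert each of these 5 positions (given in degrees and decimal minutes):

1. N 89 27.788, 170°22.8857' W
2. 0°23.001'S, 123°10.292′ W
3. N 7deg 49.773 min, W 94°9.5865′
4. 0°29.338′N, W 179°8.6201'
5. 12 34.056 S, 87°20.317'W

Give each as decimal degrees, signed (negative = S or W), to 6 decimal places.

Point 1:
  φ: 27.788′ = 0.463133°; total 89.4631333
  N → positive
  Lon: 170 + 22.8857/60 = 170.3814283
  W → negative
Point 2:
  φ: 23.001′ = 0.383350°; total 0.3833500
  S → negative
  Longitude: 123 + 10.292/60 = 123.1715333
  W → negative
Point 3:
  φ: 7 + 49.773/60 = 7.8295500
  N ⇒ keep positive
  Longitude: 9.5865′ = 0.159775°; total 94.1597750
  W ⇒ negate
Point 4:
  Latitude: 29.338′ = 0.488967°; total 0.4889667
  N → positive
  λ: 179 + 8.6201/60 = 179.1436683
  W ⇒ negate
Point 5:
  Latitude: 12 + 34.056/60 = 12.5676000
  S ⇒ negate
  Lon: 87 + 20.317/60 = 87.3386167
  hemisphere W, so the sign is −

1. 89.463133, -170.381428
2. -0.383350, -123.171533
3. 7.829550, -94.159775
4. 0.488967, -179.143668
5. -12.567600, -87.338617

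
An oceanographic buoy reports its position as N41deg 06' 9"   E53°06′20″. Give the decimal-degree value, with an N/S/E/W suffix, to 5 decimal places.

41.10250° N, 53.10556° E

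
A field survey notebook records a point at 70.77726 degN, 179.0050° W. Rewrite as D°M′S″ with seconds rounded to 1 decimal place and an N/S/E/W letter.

Lat: whole degrees 70; 46.63560′ → 46′ and 38.136″
Longitude: whole degrees 179; 0.30000′ → 0′ and 18.000″

70°46′38.1″ N, 179°00′18.0″ W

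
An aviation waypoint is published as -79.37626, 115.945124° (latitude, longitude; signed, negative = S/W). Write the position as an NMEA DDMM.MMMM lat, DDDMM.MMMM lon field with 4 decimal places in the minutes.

7922.5756,S / 11556.7074,E

Latitude is negative → S; |value| = 79.376260
φ: 79° + 0.376260 × 60 = 79° 22.575600′
Longitude: minutes = (115.945124 − 115) × 60 = 56.707440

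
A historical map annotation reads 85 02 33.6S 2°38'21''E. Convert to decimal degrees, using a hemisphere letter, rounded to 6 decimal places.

85.042667° S, 2.639167° E

Lat: 2′ + 33.6″ = 2.56000′; 85 + 2.56000/60 = 85.0426667
λ: 38′ + 21″ = 38.35000′; 2 + 38.35000/60 = 2.6391667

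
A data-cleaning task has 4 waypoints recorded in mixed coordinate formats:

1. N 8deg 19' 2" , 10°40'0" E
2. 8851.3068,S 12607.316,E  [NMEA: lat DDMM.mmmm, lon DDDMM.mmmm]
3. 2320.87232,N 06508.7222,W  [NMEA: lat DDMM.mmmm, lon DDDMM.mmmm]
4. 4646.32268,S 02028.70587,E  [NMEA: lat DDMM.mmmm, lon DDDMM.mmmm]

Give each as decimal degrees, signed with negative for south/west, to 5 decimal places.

Point 1:
  Lat: 19′ + 2″ = 19.03333′; 8 + 19.03333/60 = 8.317222
  N ⇒ keep positive
  λ: 10 + 40/60 + 0/3600 = 10.666667
  E ⇒ keep positive
Point 2:
  Lat: degrees = first 2 digits = 88, minutes = 51.3068; 88 + 51.3068/60 = 88.855113
  hemisphere S, so the sign is −
  λ: split at 3 digits → 126° and 7.316′; 126 + 7.316/60 = 126.121933
  E → positive
Point 3:
  Lat: split at 2 digits → 23° and 20.87232′; 23 + 20.87232/60 = 23.347872
  N ⇒ keep positive
  λ: degrees = first 3 digits = 65, minutes = 8.7222; 65 + 8.7222/60 = 65.145370
  W ⇒ negate
Point 4:
  φ: degrees = first 2 digits = 46, minutes = 46.32268; 46 + 46.32268/60 = 46.772045
  hemisphere S, so the sign is −
  λ: degrees = first 3 digits = 20, minutes = 28.70587; 20 + 28.70587/60 = 20.478431
  E ⇒ keep positive

1. 8.31722, 10.66667
2. -88.85511, 126.12193
3. 23.34787, -65.14537
4. -46.77204, 20.47843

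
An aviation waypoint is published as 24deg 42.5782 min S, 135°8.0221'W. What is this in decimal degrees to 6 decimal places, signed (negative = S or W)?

-24.709637, -135.133702

φ: 24 + 42.5782/60 = 24.7096367
S ⇒ negate
λ: 135 + 8.0221/60 = 135.1337017
W ⇒ negate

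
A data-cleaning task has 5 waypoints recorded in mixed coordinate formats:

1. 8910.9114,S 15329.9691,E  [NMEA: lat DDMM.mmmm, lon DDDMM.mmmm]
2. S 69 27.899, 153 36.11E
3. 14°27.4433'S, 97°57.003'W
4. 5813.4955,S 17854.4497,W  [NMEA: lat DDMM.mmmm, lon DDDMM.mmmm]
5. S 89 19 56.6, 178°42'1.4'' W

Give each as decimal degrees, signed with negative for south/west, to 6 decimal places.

1. -89.181857, 153.499485
2. -69.464983, 153.601833
3. -14.457388, -97.950050
4. -58.224925, -178.907495
5. -89.332389, -178.700389

Point 1:
  Latitude: split at 2 digits → 89° and 10.9114′; 89 + 10.9114/60 = 89.1818567
  S → negative
  Longitude: split at 3 digits → 153° and 29.9691′; 153 + 29.9691/60 = 153.4994850
  E ⇒ keep positive
Point 2:
  Latitude: 27.899′ = 0.464983°; total 69.4649833
  S ⇒ negate
  Longitude: 36.11′ = 0.601833°; total 153.6018333
  E → positive
Point 3:
  Lat: 27.4433′ = 0.457388°; total 14.4573883
  hemisphere S, so the sign is −
  Lon: 97 + 57.003/60 = 97.9500500
  hemisphere W, so the sign is −
Point 4:
  Latitude: degrees = first 2 digits = 58, minutes = 13.4955; 58 + 13.4955/60 = 58.2249250
  hemisphere S, so the sign is −
  Longitude: split at 3 digits → 178° and 54.4497′; 178 + 54.4497/60 = 178.9074950
  hemisphere W, so the sign is −
Point 5:
  φ: 89 + 19/60 + 56.6/3600 = 89.3323889
  hemisphere S, so the sign is −
  Longitude: 178° + 42/60 + 1.4/3600 = 178 + 0.700000 + 0.000389 = 178.7003889
  W → negative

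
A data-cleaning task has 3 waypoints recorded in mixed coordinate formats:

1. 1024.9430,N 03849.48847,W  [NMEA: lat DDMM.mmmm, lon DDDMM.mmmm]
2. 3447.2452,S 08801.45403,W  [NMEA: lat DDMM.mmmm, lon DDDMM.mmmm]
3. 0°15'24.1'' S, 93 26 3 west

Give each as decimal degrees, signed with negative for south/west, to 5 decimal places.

Point 1:
  Latitude: split at 2 digits → 10° and 24.943′; 10 + 24.943/60 = 10.415717
  N ⇒ keep positive
  Longitude: degrees = first 3 digits = 38, minutes = 49.48847; 38 + 49.48847/60 = 38.824808
  W → negative
Point 2:
  Lat: split at 2 digits → 34° and 47.2452′; 34 + 47.2452/60 = 34.787420
  S → negative
  Longitude: split at 3 digits → 088° and 1.45403′; 88 + 1.45403/60 = 88.024234
  W → negative
Point 3:
  Lat: 0° + 15/60 + 24.1/3600 = 0 + 0.250000 + 0.006694 = 0.256694
  S ⇒ negate
  λ: 26′ + 3″ = 26.05000′; 93 + 26.05000/60 = 93.434167
  W → negative

1. 10.41572, -38.82481
2. -34.78742, -88.02423
3. -0.25669, -93.43417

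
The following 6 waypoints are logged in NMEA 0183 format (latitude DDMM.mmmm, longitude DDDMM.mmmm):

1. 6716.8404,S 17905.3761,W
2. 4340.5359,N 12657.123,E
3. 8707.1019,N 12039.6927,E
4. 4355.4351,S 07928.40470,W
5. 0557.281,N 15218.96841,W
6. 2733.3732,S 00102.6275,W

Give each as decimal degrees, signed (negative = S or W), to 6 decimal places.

1. -67.280673, -179.089602
2. 43.675598, 126.952050
3. 87.118365, 120.661545
4. -43.923918, -79.473412
5. 5.954683, -152.316140
6. -27.556220, -1.043792

Point 1:
  Latitude: degrees = first 2 digits = 67, minutes = 16.8404; 67 + 16.8404/60 = 67.2806733
  S ⇒ negate
  Lon: split at 3 digits → 179° and 5.3761′; 179 + 5.3761/60 = 179.0896017
  W ⇒ negate
Point 2:
  Lat: split at 2 digits → 43° and 40.5359′; 43 + 40.5359/60 = 43.6755983
  N → positive
  λ: split at 3 digits → 126° and 57.123′; 126 + 57.123/60 = 126.9520500
  E ⇒ keep positive
Point 3:
  Lat: split at 2 digits → 87° and 7.1019′; 87 + 7.1019/60 = 87.1183650
  N → positive
  Lon: split at 3 digits → 120° and 39.6927′; 120 + 39.6927/60 = 120.6615450
  E ⇒ keep positive
Point 4:
  φ: split at 2 digits → 43° and 55.4351′; 43 + 55.4351/60 = 43.9239183
  S → negative
  Lon: split at 3 digits → 079° and 28.4047′; 79 + 28.4047/60 = 79.4734117
  W → negative
Point 5:
  Lat: degrees = first 2 digits = 5, minutes = 57.281; 5 + 57.281/60 = 5.9546833
  N ⇒ keep positive
  Longitude: split at 3 digits → 152° and 18.96841′; 152 + 18.96841/60 = 152.3161402
  W ⇒ negate
Point 6:
  φ: split at 2 digits → 27° and 33.3732′; 27 + 33.3732/60 = 27.5562200
  hemisphere S, so the sign is −
  Lon: split at 3 digits → 001° and 2.6275′; 1 + 2.6275/60 = 1.0437917
  hemisphere W, so the sign is −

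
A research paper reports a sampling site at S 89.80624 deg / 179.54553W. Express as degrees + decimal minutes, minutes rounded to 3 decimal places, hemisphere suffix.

89° 48.374′ S, 179° 32.732′ W

Lat: 89° + 0.806240 × 60 = 89° 48.37440′
Longitude: minutes = (179.545530 − 179) × 60 = 32.73180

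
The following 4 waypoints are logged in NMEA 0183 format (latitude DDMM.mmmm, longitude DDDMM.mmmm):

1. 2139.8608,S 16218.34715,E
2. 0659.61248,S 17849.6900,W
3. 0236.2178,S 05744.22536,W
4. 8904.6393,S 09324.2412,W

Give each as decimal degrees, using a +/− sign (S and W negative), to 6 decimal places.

Point 1:
  Lat: degrees = first 2 digits = 21, minutes = 39.8608; 21 + 39.8608/60 = 21.6643467
  S → negative
  Lon: degrees = first 3 digits = 162, minutes = 18.34715; 162 + 18.34715/60 = 162.3057858
  E → positive
Point 2:
  φ: degrees = first 2 digits = 6, minutes = 59.61248; 6 + 59.61248/60 = 6.9935413
  hemisphere S, so the sign is −
  λ: split at 3 digits → 178° and 49.69′; 178 + 49.69/60 = 178.8281667
  W → negative
Point 3:
  φ: split at 2 digits → 02° and 36.2178′; 2 + 36.2178/60 = 2.6036300
  hemisphere S, so the sign is −
  Lon: degrees = first 3 digits = 57, minutes = 44.22536; 57 + 44.22536/60 = 57.7370893
  W → negative
Point 4:
  Lat: split at 2 digits → 89° and 4.6393′; 89 + 4.6393/60 = 89.0773217
  hemisphere S, so the sign is −
  Lon: degrees = first 3 digits = 93, minutes = 24.2412; 93 + 24.2412/60 = 93.4040200
  W ⇒ negate

1. -21.664347, 162.305786
2. -6.993541, -178.828167
3. -2.603630, -57.737089
4. -89.077322, -93.404020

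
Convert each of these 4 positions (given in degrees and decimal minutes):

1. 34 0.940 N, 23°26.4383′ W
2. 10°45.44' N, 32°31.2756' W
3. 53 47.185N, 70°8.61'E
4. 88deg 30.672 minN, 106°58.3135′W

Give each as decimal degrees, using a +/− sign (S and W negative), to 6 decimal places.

1. 34.015667, -23.440638
2. 10.757333, -32.521260
3. 53.786417, 70.143500
4. 88.511200, -106.971892

Point 1:
  Latitude: 34 + 0.94/60 = 34.0156667
  N ⇒ keep positive
  λ: 23 + 26.4383/60 = 23.4406383
  W ⇒ negate
Point 2:
  Lat: 10 + 45.44/60 = 10.7573333
  N ⇒ keep positive
  λ: 31.2756′ = 0.521260°; total 32.5212600
  W ⇒ negate
Point 3:
  Latitude: 53 + 47.185/60 = 53.7864167
  N → positive
  λ: 8.61′ = 0.143500°; total 70.1435000
  E → positive
Point 4:
  Latitude: 30.672′ = 0.511200°; total 88.5112000
  N → positive
  λ: 58.3135′ = 0.971892°; total 106.9718917
  hemisphere W, so the sign is −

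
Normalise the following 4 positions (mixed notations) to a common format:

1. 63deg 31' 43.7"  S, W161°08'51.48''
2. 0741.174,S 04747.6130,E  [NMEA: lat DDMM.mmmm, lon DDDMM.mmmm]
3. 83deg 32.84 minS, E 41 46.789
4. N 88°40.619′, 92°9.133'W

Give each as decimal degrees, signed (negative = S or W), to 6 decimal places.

1. -63.528806, -161.147633
2. -7.686233, 47.793550
3. -83.547333, 41.779817
4. 88.676983, -92.152217

Point 1:
  φ: 31′ + 43.7″ = 31.72833′; 63 + 31.72833/60 = 63.5288056
  S → negative
  λ: 161 + 8/60 + 51.48/3600 = 161.1476333
  W ⇒ negate
Point 2:
  Latitude: degrees = first 2 digits = 7, minutes = 41.174; 7 + 41.174/60 = 7.6862333
  S → negative
  Longitude: split at 3 digits → 047° and 47.613′; 47 + 47.613/60 = 47.7935500
  E → positive
Point 3:
  φ: 32.84′ = 0.547333°; total 83.5473333
  hemisphere S, so the sign is −
  Lon: 46.789′ = 0.779817°; total 41.7798167
  E → positive
Point 4:
  Lat: 40.619′ = 0.676983°; total 88.6769833
  N → positive
  Longitude: 92 + 9.133/60 = 92.1522167
  hemisphere W, so the sign is −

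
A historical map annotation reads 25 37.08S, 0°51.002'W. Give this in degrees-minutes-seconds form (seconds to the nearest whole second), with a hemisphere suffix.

25°37′5″ S, 0°51′0″ W

φ: 37.08000′ → 37′ and 0.08000 × 60 = 4.80″
Longitude: fractional minutes 0.00200 × 60 = 0.12″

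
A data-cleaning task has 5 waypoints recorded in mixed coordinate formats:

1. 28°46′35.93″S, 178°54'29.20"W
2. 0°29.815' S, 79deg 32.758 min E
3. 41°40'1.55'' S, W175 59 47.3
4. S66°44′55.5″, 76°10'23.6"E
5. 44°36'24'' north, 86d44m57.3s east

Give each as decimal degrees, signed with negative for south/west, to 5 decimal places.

Point 1:
  Latitude: 28° + 46/60 + 35.93/3600 = 28 + 0.766667 + 0.009981 = 28.776647
  S ⇒ negate
  λ: 178 + 54/60 + 29.2/3600 = 178.908111
  hemisphere W, so the sign is −
Point 2:
  φ: 29.815′ = 0.496917°; total 0.496917
  hemisphere S, so the sign is −
  Lon: 32.758′ = 0.545967°; total 79.545967
  E → positive
Point 3:
  Lat: 41° + 40/60 + 1.55/3600 = 41 + 0.666667 + 0.000431 = 41.667097
  S → negative
  Lon: 175 + 59/60 + 47.3/3600 = 175.996472
  W → negative
Point 4:
  Lat: 66 + 44/60 + 55.5/3600 = 66.748750
  S ⇒ negate
  Longitude: 76° + 10/60 + 23.6/3600 = 76 + 0.166667 + 0.006556 = 76.173222
  E → positive
Point 5:
  Latitude: 44 + 36/60 + 24/3600 = 44.606667
  N → positive
  Longitude: 86 + 44/60 + 57.3/3600 = 86.749250
  E → positive

1. -28.77665, -178.90811
2. -0.49692, 79.54597
3. -41.66710, -175.99647
4. -66.74875, 76.17322
5. 44.60667, 86.74925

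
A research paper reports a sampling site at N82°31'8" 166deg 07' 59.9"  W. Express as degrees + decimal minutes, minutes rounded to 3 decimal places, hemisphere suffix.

82° 31.133′ N, 166° 7.998′ W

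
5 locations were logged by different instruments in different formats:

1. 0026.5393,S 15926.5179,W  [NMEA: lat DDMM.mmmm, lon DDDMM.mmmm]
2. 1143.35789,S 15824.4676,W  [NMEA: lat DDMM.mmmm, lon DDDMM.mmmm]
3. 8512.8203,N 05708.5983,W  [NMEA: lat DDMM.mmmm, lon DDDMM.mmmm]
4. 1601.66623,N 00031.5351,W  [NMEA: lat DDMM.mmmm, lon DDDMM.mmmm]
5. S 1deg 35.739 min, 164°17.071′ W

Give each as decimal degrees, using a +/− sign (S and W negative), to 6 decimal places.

Point 1:
  φ: degrees = first 2 digits = 0, minutes = 26.5393; 0 + 26.5393/60 = 0.4423217
  hemisphere S, so the sign is −
  Lon: degrees = first 3 digits = 159, minutes = 26.5179; 159 + 26.5179/60 = 159.4419650
  W ⇒ negate
Point 2:
  Latitude: degrees = first 2 digits = 11, minutes = 43.35789; 11 + 43.35789/60 = 11.7226315
  S → negative
  Longitude: split at 3 digits → 158° and 24.4676′; 158 + 24.4676/60 = 158.4077933
  W → negative
Point 3:
  Lat: split at 2 digits → 85° and 12.8203′; 85 + 12.8203/60 = 85.2136717
  N → positive
  Longitude: degrees = first 3 digits = 57, minutes = 8.5983; 57 + 8.5983/60 = 57.1433050
  W → negative
Point 4:
  Latitude: degrees = first 2 digits = 16, minutes = 1.66623; 16 + 1.66623/60 = 16.0277705
  N → positive
  Lon: degrees = first 3 digits = 0, minutes = 31.5351; 0 + 31.5351/60 = 0.5255850
  hemisphere W, so the sign is −
Point 5:
  Lat: 1 + 35.739/60 = 1.5956500
  S → negative
  Longitude: 164 + 17.071/60 = 164.2845167
  W → negative

1. -0.442322, -159.441965
2. -11.722632, -158.407793
3. 85.213672, -57.143305
4. 16.027771, -0.525585
5. -1.595650, -164.284517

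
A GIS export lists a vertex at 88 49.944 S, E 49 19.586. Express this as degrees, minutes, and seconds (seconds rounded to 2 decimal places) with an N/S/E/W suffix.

88°49′56.64″ S, 49°19′35.16″ E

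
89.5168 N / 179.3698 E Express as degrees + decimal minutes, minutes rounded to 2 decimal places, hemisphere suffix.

φ: 89° + 0.516800 × 60 = 89° 31.0080′
λ: fractional part 0.369800 → 22.1880 minutes

89° 31.01′ N, 179° 22.19′ E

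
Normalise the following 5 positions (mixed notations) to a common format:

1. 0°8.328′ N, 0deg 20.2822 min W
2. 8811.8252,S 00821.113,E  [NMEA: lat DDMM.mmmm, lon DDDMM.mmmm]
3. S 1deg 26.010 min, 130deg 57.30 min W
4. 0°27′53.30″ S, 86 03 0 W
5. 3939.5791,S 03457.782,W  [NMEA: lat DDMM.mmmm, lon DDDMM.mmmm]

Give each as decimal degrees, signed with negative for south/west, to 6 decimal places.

1. 0.138800, -0.338037
2. -88.197087, 8.351883
3. -1.433500, -130.955000
4. -0.464806, -86.050000
5. -39.659652, -34.963033

Point 1:
  Latitude: 8.328′ = 0.138800°; total 0.1388000
  N ⇒ keep positive
  Lon: 0 + 20.2822/60 = 0.3380367
  hemisphere W, so the sign is −
Point 2:
  Latitude: degrees = first 2 digits = 88, minutes = 11.8252; 88 + 11.8252/60 = 88.1970867
  hemisphere S, so the sign is −
  Longitude: degrees = first 3 digits = 8, minutes = 21.113; 8 + 21.113/60 = 8.3518833
  E ⇒ keep positive
Point 3:
  Lat: 1 + 26.01/60 = 1.4335000
  S → negative
  Longitude: 57.3′ = 0.955000°; total 130.9550000
  W ⇒ negate
Point 4:
  Lat: 27′ + 53.3″ = 27.88833′; 0 + 27.88833/60 = 0.4648056
  S → negative
  Longitude: 86° + 3/60 + 0/3600 = 86 + 0.050000 + 0.000000 = 86.0500000
  W ⇒ negate
Point 5:
  Latitude: degrees = first 2 digits = 39, minutes = 39.5791; 39 + 39.5791/60 = 39.6596517
  S → negative
  Lon: degrees = first 3 digits = 34, minutes = 57.782; 34 + 57.782/60 = 34.9630333
  W ⇒ negate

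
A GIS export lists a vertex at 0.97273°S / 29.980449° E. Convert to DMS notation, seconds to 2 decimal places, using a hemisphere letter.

Latitude: 0.972730° → 58.36380′; 0.36380 × 60 = 21.8280″
Longitude: 0.980449° → 58.82694′; 0.82694 × 60 = 49.6164″

0°58′21.83″ S, 29°58′49.62″ E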